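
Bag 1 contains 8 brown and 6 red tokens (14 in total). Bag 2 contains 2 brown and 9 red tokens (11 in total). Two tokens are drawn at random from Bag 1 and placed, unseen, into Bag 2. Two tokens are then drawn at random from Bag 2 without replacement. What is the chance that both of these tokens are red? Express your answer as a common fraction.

1331/2366

Condition on how many of the transferred tokens are red (from Bag 1: 6 red of 14; then Bag 2 has 13 total).
  0 red: C(6,0)C(8,2)/C(14,2) = 4/13; then P = C(9,2)/C(13,2) = 6/13
  1 red: C(6,1)C(8,1)/C(14,2) = 48/91; then P = C(10,2)/C(13,2) = 15/26
  2 red: C(6,2)C(8,0)/C(14,2) = 15/91; then P = C(11,2)/C(13,2) = 55/78
P(both red) = 1331/2366 ≈ 0.5626.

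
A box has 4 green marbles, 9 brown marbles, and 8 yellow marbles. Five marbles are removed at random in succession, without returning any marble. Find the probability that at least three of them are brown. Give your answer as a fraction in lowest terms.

6/17

Sum the hypergeometric tail for j = 3,…,5 brown marbles.
Favorable = C(9,3)·C(12,2) + C(9,4)·C(12,1) + C(9,5)·C(12,0) = 7182; total = C(21,5) = 20349.
P = 7182/20349 = 6/17 ≈ 0.3529.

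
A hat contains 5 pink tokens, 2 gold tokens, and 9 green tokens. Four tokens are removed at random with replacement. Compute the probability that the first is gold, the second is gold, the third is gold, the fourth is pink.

Multiply the conditional probability of each draw in order, with replacement (the composition resets each draw).
P = (2/16) · (2/16) · (2/16) · (5/16) = 5/8192 ≈ 0.0006.

5/8192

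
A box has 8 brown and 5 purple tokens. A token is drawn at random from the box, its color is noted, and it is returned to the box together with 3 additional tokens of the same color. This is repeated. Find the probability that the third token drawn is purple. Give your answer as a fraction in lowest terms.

Sum over the four possibilities for the first two draws (purple/not-purple each), tracking how the purple count and total change by +3 per draw.
P(third is purple) = 5/13 ≈ 0.3846. (In a Pólya urn every draw has the same marginal probability 5/13.)

5/13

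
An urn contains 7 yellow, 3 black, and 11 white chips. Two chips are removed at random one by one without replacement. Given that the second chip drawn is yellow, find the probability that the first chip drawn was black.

3/20

P(first=black and the second chip drawn is yellow) = (3/21)·(7/20) = 1/20.
P(the second chip drawn is yellow) = Σ over first color = 1/10 + 1/20 + 11/60 = 1/3.
By Bayes, P(first=black | the second chip drawn is yellow) = 1/20 / 1/3 = 3/20 ≈ 0.1500.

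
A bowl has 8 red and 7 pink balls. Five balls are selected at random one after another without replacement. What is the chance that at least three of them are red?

Sum the hypergeometric tail for j = 3,…,5 red balls.
Favorable = C(8,3)·C(7,2) + C(8,4)·C(7,1) + C(8,5)·C(7,0) = 1722; total = C(15,5) = 3003.
P = 1722/3003 = 82/143 ≈ 0.5734.

82/143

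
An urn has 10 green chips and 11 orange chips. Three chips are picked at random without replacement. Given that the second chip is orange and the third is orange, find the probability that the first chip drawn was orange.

P(first=orange and the second chip is orange and the third is orange) = (11/21)·(10/20)·(9/19) = 33/266.
P(E) = Σ over first color = 55/399 + 33/266 = 11/42.
By Bayes, P(first=orange | E) = 33/266 / 11/42 = 9/19 ≈ 0.4737.

9/19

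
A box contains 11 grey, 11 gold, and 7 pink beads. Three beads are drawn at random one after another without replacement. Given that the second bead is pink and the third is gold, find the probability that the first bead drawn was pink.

2/9

P(first=pink and the second bead is pink and the third is gold) = (7/29)·(6/28)·(11/27) = 11/522.
P(E) = Σ over first color = 121/3132 + 55/1566 + 11/522 = 11/116.
By Bayes, P(first=pink | E) = 11/522 / 11/116 = 2/9 ≈ 0.2222.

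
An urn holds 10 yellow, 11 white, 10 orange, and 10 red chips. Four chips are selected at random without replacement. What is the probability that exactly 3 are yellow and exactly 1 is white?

132/10127

Unordered draws without replacement: count favorable combinations over C(41,4).
Favorable = C(10,3) · C(11,1) · C(10,0) · C(10,0) = 1320; total = C(41,4) = 101270.
P = 1320/101270 = 132/10127 ≈ 0.0130.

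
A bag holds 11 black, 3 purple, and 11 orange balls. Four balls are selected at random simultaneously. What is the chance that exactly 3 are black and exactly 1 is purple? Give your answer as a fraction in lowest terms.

9/230

Unordered draws without replacement: count favorable combinations over C(25,4).
Favorable = C(11,3) · C(3,1) · C(11,0) = 495; total = C(25,4) = 12650.
P = 495/12650 = 9/230 ≈ 0.0391.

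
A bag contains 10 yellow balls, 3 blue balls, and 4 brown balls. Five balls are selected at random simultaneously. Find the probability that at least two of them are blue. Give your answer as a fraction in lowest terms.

13/68

Sum the hypergeometric tail for j = 2,…,3 blue balls.
Favorable = C(3,2)·C(14,3) + C(3,3)·C(14,2) = 1183; total = C(17,5) = 6188.
P = 1183/6188 = 13/68 ≈ 0.1912.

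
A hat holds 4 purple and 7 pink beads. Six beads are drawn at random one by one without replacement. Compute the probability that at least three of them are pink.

Sum the hypergeometric tail for j = 3,…,6 pink beads.
Favorable = C(7,3)·C(4,3) + C(7,4)·C(4,2) + C(7,5)·C(4,1) + C(7,6)·C(4,0) = 441; total = C(11,6) = 462.
P = 441/462 = 21/22 ≈ 0.9545.

21/22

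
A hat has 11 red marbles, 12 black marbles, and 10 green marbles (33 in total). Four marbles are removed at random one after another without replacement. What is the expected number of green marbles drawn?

By linearity of expectation, E[X] = Σ P(draw i is green); by symmetry each draw (even without replacement) has P(green) = 10/33.
E[X] = 4 · 10/33 = 40/33 ≈ 1.2121.

40/33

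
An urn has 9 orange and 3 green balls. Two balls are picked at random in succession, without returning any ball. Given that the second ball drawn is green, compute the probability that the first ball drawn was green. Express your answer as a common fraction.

2/11

P(first=green and the second ball drawn is green) = (3/12)·(2/11) = 1/22.
P(the second ball drawn is green) = Σ over first color = 9/44 + 1/22 = 1/4.
By Bayes, P(first=green | the second ball drawn is green) = 1/22 / 1/4 = 2/11 ≈ 0.1818.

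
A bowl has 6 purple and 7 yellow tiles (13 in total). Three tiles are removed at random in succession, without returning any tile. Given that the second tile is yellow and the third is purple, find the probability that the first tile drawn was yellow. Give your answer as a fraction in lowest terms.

6/11

P(first=yellow and the second tile is yellow and the third is purple) = (7/13)·(6/12)·(6/11) = 21/143.
P(E) = Σ over first color = 35/286 + 21/143 = 7/26.
By Bayes, P(first=yellow | E) = 21/143 / 7/26 = 6/11 ≈ 0.5455.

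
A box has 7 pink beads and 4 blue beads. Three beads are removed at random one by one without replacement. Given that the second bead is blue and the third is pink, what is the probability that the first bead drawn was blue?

P(first=blue and the second bead is blue and the third is pink) = (4/11)·(3/10)·(7/9) = 14/165.
P(E) = Σ over first color = 28/165 + 14/165 = 14/55.
By Bayes, P(first=blue | E) = 14/165 / 14/55 = 1/3 ≈ 0.3333.

1/3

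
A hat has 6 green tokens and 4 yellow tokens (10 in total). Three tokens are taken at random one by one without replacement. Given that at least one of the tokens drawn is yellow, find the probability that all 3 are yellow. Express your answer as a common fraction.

P(all 3 yellow) = C(4,3)/C(10,3) = 1/30; P(at least one yellow) = 1 − C(6,3)/C(10,3) = 5/6.
Since 'all 3 yellow' ⊆ 'at least one yellow', P(all 3 | at least one) = 1/30 / 5/6 = 1/25 ≈ 0.0400.

1/25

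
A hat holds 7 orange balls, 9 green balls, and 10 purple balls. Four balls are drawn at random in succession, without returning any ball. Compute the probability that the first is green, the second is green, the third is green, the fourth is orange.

Multiply the conditional probability of each draw in order, without replacement, so each draw removes one from its color and from the total.
P = (9/26) · (8/25) · (7/24) · (7/23) = 147/14950 ≈ 0.0098.

147/14950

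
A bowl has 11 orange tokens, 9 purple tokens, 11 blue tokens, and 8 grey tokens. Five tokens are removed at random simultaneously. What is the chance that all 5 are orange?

Unordered draws without replacement: count favorable combinations over C(39,5).
Favorable = C(11,5) · C(9,0) · C(11,0) · C(8,0) = 462; total = C(39,5) = 575757.
P = 462/575757 = 22/27417 ≈ 0.0008.

22/27417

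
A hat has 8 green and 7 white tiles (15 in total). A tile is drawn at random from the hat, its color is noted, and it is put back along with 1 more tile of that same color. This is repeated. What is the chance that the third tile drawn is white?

7/15

Sum over the four possibilities for the first two draws (white/not-white each), tracking how the white count and total change by +1 per draw.
P(third is white) = 7/15 ≈ 0.4667. (In a Pólya urn every draw has the same marginal probability 7/15.)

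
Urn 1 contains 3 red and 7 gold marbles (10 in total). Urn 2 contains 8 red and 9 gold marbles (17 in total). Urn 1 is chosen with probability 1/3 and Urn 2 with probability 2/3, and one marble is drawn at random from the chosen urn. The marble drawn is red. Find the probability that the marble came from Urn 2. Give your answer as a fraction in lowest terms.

160/211

P(red | Urn 1) = 3/10; P(red | Urn 2) = 8/17.
P(red) = 1/3·3/10 + 2/3·8/17 = 211/510.
By Bayes' rule, P(Urn 2 | red) = 16/51 / 211/510 = 160/211 ≈ 0.7583.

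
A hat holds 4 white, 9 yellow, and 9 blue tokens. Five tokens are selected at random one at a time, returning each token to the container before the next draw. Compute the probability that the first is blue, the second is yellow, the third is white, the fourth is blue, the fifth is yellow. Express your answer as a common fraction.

Multiply the conditional probability of each draw in order, with replacement (the composition resets each draw).
P = (9/22) · (9/22) · (4/22) · (9/22) · (9/22) = 6561/1288408 ≈ 0.0051.

6561/1288408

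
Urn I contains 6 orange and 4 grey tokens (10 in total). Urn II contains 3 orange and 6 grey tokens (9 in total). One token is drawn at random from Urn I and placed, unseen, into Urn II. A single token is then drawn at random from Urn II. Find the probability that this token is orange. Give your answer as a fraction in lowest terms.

Condition on how many of the transferred tokens are orange (from Urn I: 6 orange of 10; then Urn II has 10 total).
  0 orange: C(6,0)C(4,1)/C(10,1) = 2/5; then P = 3/10
  1 orange: C(6,1)C(4,0)/C(10,1) = 3/5; then P = 4/10
P(orange from Urn II) = 9/25 ≈ 0.3600.

9/25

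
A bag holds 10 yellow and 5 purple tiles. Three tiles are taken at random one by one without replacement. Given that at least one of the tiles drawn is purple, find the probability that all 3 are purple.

2/67

P(all 3 purple) = C(5,3)/C(15,3) = 2/91; P(at least one purple) = 1 − C(10,3)/C(15,3) = 67/91.
Since 'all 3 purple' ⊆ 'at least one purple', P(all 3 | at least one) = 2/91 / 67/91 = 2/67 ≈ 0.0299.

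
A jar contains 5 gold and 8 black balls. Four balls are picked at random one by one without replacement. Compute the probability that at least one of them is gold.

Use the complement: P(at least one gold) = 1 − P(no gold).
P(none) = C(8,4)/C(13,4) = 70/715.
So P = 1 − 70/715 = 129/143 ≈ 0.9021.

129/143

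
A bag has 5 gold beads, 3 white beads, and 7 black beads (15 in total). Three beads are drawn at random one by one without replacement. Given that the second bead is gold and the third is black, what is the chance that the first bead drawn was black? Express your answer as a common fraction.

6/13

P(first=black and the second bead is gold and the third is black) = (7/15)·(5/14)·(6/13) = 1/13.
P(E) = Σ over first color = 2/39 + 1/26 + 1/13 = 1/6.
By Bayes, P(first=black | E) = 1/13 / 1/6 = 6/13 ≈ 0.4615.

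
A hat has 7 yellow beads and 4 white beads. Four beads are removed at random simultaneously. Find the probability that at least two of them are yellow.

301/330

Sum the hypergeometric tail for j = 2,…,4 yellow beads.
Favorable = C(7,2)·C(4,2) + C(7,3)·C(4,1) + C(7,4)·C(4,0) = 301; total = C(11,4) = 330.
P = 301/330 = 301/330 ≈ 0.9121.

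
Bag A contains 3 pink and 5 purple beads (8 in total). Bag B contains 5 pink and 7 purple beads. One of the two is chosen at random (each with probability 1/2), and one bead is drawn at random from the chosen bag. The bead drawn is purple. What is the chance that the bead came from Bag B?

P(purple | Bag A) = 5/8; P(purple | Bag B) = 7/12.
P(purple) = 1/2·5/8 + 1/2·7/12 = 29/48.
By Bayes' rule, P(Bag B | purple) = 7/24 / 29/48 = 14/29 ≈ 0.4828.

14/29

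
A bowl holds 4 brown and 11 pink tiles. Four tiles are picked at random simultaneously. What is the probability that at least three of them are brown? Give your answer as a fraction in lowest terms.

3/91

Sum the hypergeometric tail for j = 3,…,4 brown tiles.
Favorable = C(4,3)·C(11,1) + C(4,4)·C(11,0) = 45; total = C(15,4) = 1365.
P = 45/1365 = 3/91 ≈ 0.0330.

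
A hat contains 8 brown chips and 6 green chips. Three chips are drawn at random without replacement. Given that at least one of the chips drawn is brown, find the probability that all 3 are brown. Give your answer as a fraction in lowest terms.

P(all 3 brown) = C(8,3)/C(14,3) = 2/13; P(at least one brown) = 1 − C(6,3)/C(14,3) = 86/91.
Since 'all 3 brown' ⊆ 'at least one brown', P(all 3 | at least one) = 2/13 / 86/91 = 7/43 ≈ 0.1628.

7/43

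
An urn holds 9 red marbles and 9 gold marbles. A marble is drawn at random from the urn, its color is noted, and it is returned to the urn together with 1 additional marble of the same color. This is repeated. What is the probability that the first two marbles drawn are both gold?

5/19

After a gold draw the urn holds 10 gold out of 19.
P = (9/18)·(10/19) = 5/19 ≈ 0.2632.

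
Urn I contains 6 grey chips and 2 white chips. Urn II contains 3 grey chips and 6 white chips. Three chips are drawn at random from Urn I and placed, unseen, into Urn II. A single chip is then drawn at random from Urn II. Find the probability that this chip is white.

9/16

Condition on how many of the transferred chips are white (from Urn I: 2 white of 8; then Urn II has 12 total).
  0 white: C(2,0)C(6,3)/C(8,3) = 5/14; then P = 6/12
  1 white: C(2,1)C(6,2)/C(8,3) = 15/28; then P = 7/12
  2 white: C(2,2)C(6,1)/C(8,3) = 3/28; then P = 8/12
P(white from Urn II) = 9/16 ≈ 0.5625.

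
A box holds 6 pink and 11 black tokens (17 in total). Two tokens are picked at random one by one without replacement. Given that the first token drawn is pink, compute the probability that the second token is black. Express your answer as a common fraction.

11/16

After removing 1 pink, the box has 11 black out of 16 remaining.
P(second is black | given) = 11/16 ≈ 0.6875.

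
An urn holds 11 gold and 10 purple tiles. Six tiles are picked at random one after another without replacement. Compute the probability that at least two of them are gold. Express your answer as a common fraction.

1221/1292

Sum the hypergeometric tail for j = 2,…,6 gold tiles.
Favorable = C(11,2)·C(10,4) + C(11,3)·C(10,3) + C(11,4)·C(10,2) + C(11,5)·C(10,1) + C(11,6)·C(10,0) = 51282; total = C(21,6) = 54264.
P = 51282/54264 = 1221/1292 ≈ 0.9450.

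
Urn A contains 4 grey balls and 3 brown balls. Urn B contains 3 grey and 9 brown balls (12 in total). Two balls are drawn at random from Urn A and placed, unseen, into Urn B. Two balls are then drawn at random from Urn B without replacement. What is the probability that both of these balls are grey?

Condition on how many of the transferred balls are grey (from Urn A: 4 grey of 7; then Urn B has 14 total).
  0 grey: C(4,0)C(3,2)/C(7,2) = 1/7; then P = C(3,2)/C(14,2) = 3/91
  1 grey: C(4,1)C(3,1)/C(7,2) = 4/7; then P = C(4,2)/C(14,2) = 6/91
  2 grey: C(4,2)C(3,0)/C(7,2) = 2/7; then P = C(5,2)/C(14,2) = 10/91
P(both grey) = 47/637 ≈ 0.0738.

47/637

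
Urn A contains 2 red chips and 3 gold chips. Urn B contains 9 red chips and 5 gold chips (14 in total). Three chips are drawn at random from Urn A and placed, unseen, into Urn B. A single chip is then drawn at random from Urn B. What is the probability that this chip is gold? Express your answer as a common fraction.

2/5

Condition on how many of the transferred chips are gold (from Urn A: 3 gold of 5; then Urn B has 17 total).
  1 gold: C(3,1)C(2,2)/C(5,3) = 3/10; then P = 6/17
  2 gold: C(3,2)C(2,1)/C(5,3) = 3/5; then P = 7/17
  3 gold: C(3,3)C(2,0)/C(5,3) = 1/10; then P = 8/17
P(gold from Urn B) = 2/5 ≈ 0.4000.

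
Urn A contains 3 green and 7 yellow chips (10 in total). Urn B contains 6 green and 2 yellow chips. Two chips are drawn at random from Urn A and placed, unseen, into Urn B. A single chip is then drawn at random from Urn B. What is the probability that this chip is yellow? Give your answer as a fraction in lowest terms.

17/50

Condition on how many of the transferred chips are yellow (from Urn A: 7 yellow of 10; then Urn B has 10 total).
  0 yellow: C(7,0)C(3,2)/C(10,2) = 1/15; then P = 2/10
  1 yellow: C(7,1)C(3,1)/C(10,2) = 7/15; then P = 3/10
  2 yellow: C(7,2)C(3,0)/C(10,2) = 7/15; then P = 4/10
P(yellow from Urn B) = 17/50 ≈ 0.3400.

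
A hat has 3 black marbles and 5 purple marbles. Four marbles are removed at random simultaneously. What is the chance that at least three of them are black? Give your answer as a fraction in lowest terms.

1/14

Sum the hypergeometric tail for j = 3,…,3 black marbles.
Favorable = C(3,3)·C(5,1) = 5; total = C(8,4) = 70.
P = 5/70 = 1/14 ≈ 0.0714.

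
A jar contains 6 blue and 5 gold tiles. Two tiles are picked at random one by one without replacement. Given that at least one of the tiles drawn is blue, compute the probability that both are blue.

P(both blue) = C(6,2)/C(11,2) = 3/11; P(at least one blue) = 1 − C(5,2)/C(11,2) = 9/11.
Since 'both blue' ⊆ 'at least one blue', P(both | at least one) = 3/11 / 9/11 = 1/3 ≈ 0.3333.

1/3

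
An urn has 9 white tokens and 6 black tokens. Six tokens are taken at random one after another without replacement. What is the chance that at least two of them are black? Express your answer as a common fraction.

Sum the hypergeometric tail for j = 2,…,6 black tokens.
Favorable = C(6,2)·C(9,4) + C(6,3)·C(9,3) + C(6,4)·C(9,2) + C(6,5)·C(9,1) + C(6,6)·C(9,0) = 4165; total = C(15,6) = 5005.
P = 4165/5005 = 119/143 ≈ 0.8322.

119/143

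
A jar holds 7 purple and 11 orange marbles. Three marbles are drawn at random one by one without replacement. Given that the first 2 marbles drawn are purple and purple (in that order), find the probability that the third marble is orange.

11/16

After removing 2 purple, the jar has 11 orange out of 16 remaining.
P(third is orange | given) = 11/16 ≈ 0.6875.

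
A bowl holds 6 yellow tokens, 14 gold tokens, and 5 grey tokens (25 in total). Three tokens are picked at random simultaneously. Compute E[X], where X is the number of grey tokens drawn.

3/5

By linearity of expectation, E[X] = Σ P(draw i is grey); by symmetry each draw (even without replacement) has P(grey) = 5/25.
E[X] = 3 · 5/25 = 3/5 ≈ 0.6000.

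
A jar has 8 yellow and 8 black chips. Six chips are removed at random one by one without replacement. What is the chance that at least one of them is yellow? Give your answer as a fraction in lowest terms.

285/286

Use the complement: P(at least one yellow) = 1 − P(no yellow).
P(none) = C(8,6)/C(16,6) = 28/8008.
So P = 1 − 28/8008 = 285/286 ≈ 0.9965.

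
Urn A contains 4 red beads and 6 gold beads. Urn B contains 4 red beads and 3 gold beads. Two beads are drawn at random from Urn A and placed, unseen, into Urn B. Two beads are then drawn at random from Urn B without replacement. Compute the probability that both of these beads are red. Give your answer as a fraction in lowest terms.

Condition on how many of the transferred beads are red (from Urn A: 4 red of 10; then Urn B has 9 total).
  0 red: C(4,0)C(6,2)/C(10,2) = 1/3; then P = C(4,2)/C(9,2) = 1/6
  1 red: C(4,1)C(6,1)/C(10,2) = 8/15; then P = C(5,2)/C(9,2) = 5/18
  2 red: C(4,2)C(6,0)/C(10,2) = 2/15; then P = C(6,2)/C(9,2) = 5/12
P(both red) = 7/27 ≈ 0.2593.

7/27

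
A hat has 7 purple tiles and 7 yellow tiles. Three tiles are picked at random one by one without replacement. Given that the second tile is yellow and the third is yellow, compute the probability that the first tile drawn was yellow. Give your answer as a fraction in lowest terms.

P(first=yellow and the second tile is yellow and the third is yellow) = (7/14)·(6/13)·(5/12) = 5/52.
P(E) = Σ over first color = 7/52 + 5/52 = 3/13.
By Bayes, P(first=yellow | E) = 5/52 / 3/13 = 5/12 ≈ 0.4167.

5/12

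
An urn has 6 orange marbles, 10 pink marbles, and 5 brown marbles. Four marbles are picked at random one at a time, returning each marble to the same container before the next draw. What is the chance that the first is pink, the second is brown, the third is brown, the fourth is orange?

Multiply the conditional probability of each draw in order, with replacement (the composition resets each draw).
P = (10/21) · (5/21) · (5/21) · (6/21) = 500/64827 ≈ 0.0077.

500/64827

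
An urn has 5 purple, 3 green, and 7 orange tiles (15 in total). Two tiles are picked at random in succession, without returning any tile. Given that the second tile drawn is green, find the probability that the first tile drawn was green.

P(first=green and the second tile drawn is green) = (3/15)·(2/14) = 1/35.
P(the second tile drawn is green) = Σ over first color = 1/14 + 1/35 + 1/10 = 1/5.
By Bayes, P(first=green | the second tile drawn is green) = 1/35 / 1/5 = 1/7 ≈ 0.1429.

1/7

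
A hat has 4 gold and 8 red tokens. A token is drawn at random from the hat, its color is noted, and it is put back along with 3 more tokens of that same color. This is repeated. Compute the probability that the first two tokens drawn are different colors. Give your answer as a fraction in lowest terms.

Either gold then red, or red then gold; after the first draw the total is 15.
P = (4/12)·(8/15) + (8/12)·(4/15) = 16/45 ≈ 0.3556.

16/45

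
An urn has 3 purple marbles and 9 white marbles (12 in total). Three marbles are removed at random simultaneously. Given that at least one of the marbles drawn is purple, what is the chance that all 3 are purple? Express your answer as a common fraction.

P(all 3 purple) = C(3,3)/C(12,3) = 1/220; P(at least one purple) = 1 − C(9,3)/C(12,3) = 34/55.
Since 'all 3 purple' ⊆ 'at least one purple', P(all 3 | at least one) = 1/220 / 34/55 = 1/136 ≈ 0.0074.

1/136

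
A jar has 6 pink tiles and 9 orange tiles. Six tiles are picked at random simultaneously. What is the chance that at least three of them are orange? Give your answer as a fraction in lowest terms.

126/143

Sum the hypergeometric tail for j = 3,…,6 orange tiles.
Favorable = C(9,3)·C(6,3) + C(9,4)·C(6,2) + C(9,5)·C(6,1) + C(9,6)·C(6,0) = 4410; total = C(15,6) = 5005.
P = 4410/5005 = 126/143 ≈ 0.8811.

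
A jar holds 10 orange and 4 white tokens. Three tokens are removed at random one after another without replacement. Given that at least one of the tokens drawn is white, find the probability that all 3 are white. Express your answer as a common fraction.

P(all 3 white) = C(4,3)/C(14,3) = 1/91; P(at least one white) = 1 − C(10,3)/C(14,3) = 61/91.
Since 'all 3 white' ⊆ 'at least one white', P(all 3 | at least one) = 1/91 / 61/91 = 1/61 ≈ 0.0164.

1/61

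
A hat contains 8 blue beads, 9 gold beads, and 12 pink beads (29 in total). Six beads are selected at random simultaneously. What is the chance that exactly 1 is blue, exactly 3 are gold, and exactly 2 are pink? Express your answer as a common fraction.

176/1885

Unordered draws without replacement: count favorable combinations over C(29,6).
Favorable = C(8,1) · C(9,3) · C(12,2) = 44352; total = C(29,6) = 475020.
P = 44352/475020 = 176/1885 ≈ 0.0934.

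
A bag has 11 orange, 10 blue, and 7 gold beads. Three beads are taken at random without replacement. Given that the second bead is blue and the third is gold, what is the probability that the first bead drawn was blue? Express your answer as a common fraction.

9/26

P(first=blue and the second bead is blue and the third is gold) = (10/28)·(9/27)·(7/26) = 5/156.
P(E) = Σ over first color = 55/1404 + 5/156 + 5/234 = 5/54.
By Bayes, P(first=blue | E) = 5/156 / 5/54 = 9/26 ≈ 0.3462.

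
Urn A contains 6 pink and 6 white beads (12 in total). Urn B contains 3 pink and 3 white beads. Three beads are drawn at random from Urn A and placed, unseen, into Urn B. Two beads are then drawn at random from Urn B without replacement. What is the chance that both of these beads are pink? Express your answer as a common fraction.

Condition on how many of the transferred beads are pink (from Urn A: 6 pink of 12; then Urn B has 9 total).
  0 pink: C(6,0)C(6,3)/C(12,3) = 1/11; then P = C(3,2)/C(9,2) = 1/12
  1 pink: C(6,1)C(6,2)/C(12,3) = 9/22; then P = C(4,2)/C(9,2) = 1/6
  2 pink: C(6,2)C(6,1)/C(12,3) = 9/22; then P = C(5,2)/C(9,2) = 5/18
  3 pink: C(6,3)C(6,0)/C(12,3) = 1/11; then P = C(6,2)/C(9,2) = 5/12
P(both pink) = 5/22 ≈ 0.2273.

5/22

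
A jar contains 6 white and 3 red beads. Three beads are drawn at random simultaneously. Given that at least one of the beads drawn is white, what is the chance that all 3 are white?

20/83

P(all 3 white) = C(6,3)/C(9,3) = 5/21; P(at least one white) = 1 − C(3,3)/C(9,3) = 83/84.
Since 'all 3 white' ⊆ 'at least one white', P(all 3 | at least one) = 5/21 / 83/84 = 20/83 ≈ 0.2410.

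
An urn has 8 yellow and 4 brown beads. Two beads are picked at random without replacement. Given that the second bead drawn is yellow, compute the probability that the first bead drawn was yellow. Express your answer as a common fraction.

7/11

P(first=yellow and the second bead drawn is yellow) = (8/12)·(7/11) = 14/33.
P(the second bead drawn is yellow) = Σ over first color = 14/33 + 8/33 = 2/3.
By Bayes, P(first=yellow | the second bead drawn is yellow) = 14/33 / 2/3 = 7/11 ≈ 0.6364.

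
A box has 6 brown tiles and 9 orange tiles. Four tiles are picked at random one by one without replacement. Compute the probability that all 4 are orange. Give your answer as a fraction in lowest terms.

6/65

Multiply the conditional probability of each draw in order, without replacement, so each draw removes one from its color and from the total.
P = (9/15) · (8/14) · (7/13) · (6/12) = 6/65 ≈ 0.0923.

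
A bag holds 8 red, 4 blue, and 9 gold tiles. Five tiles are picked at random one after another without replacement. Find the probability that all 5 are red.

Unordered draws without replacement: count favorable combinations over C(21,5).
Favorable = C(8,5) · C(4,0) · C(9,0) = 56; total = C(21,5) = 20349.
P = 56/20349 = 8/2907 ≈ 0.0028.

8/2907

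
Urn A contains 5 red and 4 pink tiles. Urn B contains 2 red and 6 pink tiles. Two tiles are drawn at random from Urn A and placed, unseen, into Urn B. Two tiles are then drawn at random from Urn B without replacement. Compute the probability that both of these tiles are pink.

41/90

Condition on how many of the transferred tiles are pink (from Urn A: 4 pink of 9; then Urn B has 10 total).
  0 pink: C(4,0)C(5,2)/C(9,2) = 5/18; then P = C(6,2)/C(10,2) = 1/3
  1 pink: C(4,1)C(5,1)/C(9,2) = 5/9; then P = C(7,2)/C(10,2) = 7/15
  2 pink: C(4,2)C(5,0)/C(9,2) = 1/6; then P = C(8,2)/C(10,2) = 28/45
P(both pink) = 41/90 ≈ 0.4556.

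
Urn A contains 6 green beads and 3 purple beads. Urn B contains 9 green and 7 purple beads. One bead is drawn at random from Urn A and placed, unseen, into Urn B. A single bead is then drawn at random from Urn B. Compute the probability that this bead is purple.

Condition on how many of the transferred beads are purple (from Urn A: 3 purple of 9; then Urn B has 17 total).
  0 purple: C(3,0)C(6,1)/C(9,1) = 2/3; then P = 7/17
  1 purple: C(3,1)C(6,0)/C(9,1) = 1/3; then P = 8/17
P(purple from Urn B) = 22/51 ≈ 0.4314.

22/51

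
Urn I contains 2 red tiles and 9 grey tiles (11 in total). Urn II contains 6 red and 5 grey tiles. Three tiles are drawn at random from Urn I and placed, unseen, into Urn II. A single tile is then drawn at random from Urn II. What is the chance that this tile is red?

36/77

Condition on how many of the transferred tiles are red (from Urn I: 2 red of 11; then Urn II has 14 total).
  0 red: C(2,0)C(9,3)/C(11,3) = 28/55; then P = 6/14
  1 red: C(2,1)C(9,2)/C(11,3) = 24/55; then P = 7/14
  2 red: C(2,2)C(9,1)/C(11,3) = 3/55; then P = 8/14
P(red from Urn II) = 36/77 ≈ 0.4675.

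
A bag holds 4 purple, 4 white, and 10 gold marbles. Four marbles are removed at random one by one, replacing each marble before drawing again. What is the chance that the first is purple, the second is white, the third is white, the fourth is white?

Multiply the conditional probability of each draw in order, with replacement (the composition resets each draw).
P = (4/18) · (4/18) · (4/18) · (4/18) = 16/6561 ≈ 0.0024.

16/6561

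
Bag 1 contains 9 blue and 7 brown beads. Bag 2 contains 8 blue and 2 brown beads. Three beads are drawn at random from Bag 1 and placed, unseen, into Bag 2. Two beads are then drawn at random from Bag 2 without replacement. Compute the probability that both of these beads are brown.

Condition on how many of the transferred beads are brown (from Bag 1: 7 brown of 16; then Bag 2 has 13 total).
  0 brown: C(7,0)C(9,3)/C(16,3) = 3/20; then P = C(2,2)/C(13,2) = 1/78
  1 brown: C(7,1)C(9,2)/C(16,3) = 9/20; then P = C(3,2)/C(13,2) = 1/26
  2 brown: C(7,2)C(9,1)/C(16,3) = 27/80; then P = C(4,2)/C(13,2) = 1/13
  3 brown: C(7,3)C(9,0)/C(16,3) = 1/16; then P = C(5,2)/C(13,2) = 5/39
P(both brown) = 83/1560 ≈ 0.0532.

83/1560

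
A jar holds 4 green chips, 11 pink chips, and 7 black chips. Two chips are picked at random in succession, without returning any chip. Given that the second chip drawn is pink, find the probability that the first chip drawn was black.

P(first=black and the second chip drawn is pink) = (7/22)·(11/21) = 1/6.
P(the second chip drawn is pink) = Σ over first color = 2/21 + 5/21 + 1/6 = 1/2.
By Bayes, P(first=black | the second chip drawn is pink) = 1/6 / 1/2 = 1/3 ≈ 0.3333.

1/3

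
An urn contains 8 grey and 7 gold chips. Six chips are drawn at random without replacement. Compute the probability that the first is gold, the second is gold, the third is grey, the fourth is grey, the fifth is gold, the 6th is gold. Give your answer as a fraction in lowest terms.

Multiply the conditional probability of each draw in order, without replacement, so each draw removes one from its color and from the total.
P = (7/15) · (6/14) · (8/13) · (7/12) · (5/11) · (4/10) = 28/2145 ≈ 0.0131.

28/2145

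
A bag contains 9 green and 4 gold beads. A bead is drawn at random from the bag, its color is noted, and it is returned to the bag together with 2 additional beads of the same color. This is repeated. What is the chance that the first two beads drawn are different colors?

24/65

Either gold then green, or green then gold; after the first draw the total is 15.
P = (4/13)·(9/15) + (9/13)·(4/15) = 24/65 ≈ 0.3692.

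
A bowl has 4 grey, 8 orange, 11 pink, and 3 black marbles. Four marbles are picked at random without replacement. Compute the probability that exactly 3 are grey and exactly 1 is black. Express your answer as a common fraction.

6/7475

Unordered draws without replacement: count favorable combinations over C(26,4).
Favorable = C(4,3) · C(8,0) · C(11,0) · C(3,1) = 12; total = C(26,4) = 14950.
P = 12/14950 = 6/7475 ≈ 0.0008.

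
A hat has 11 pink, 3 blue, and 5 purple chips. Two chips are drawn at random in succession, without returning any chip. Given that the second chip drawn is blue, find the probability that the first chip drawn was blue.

1/9

P(first=blue and the second chip drawn is blue) = (3/19)·(2/18) = 1/57.
P(the second chip drawn is blue) = Σ over first color = 11/114 + 1/57 + 5/114 = 3/19.
By Bayes, P(first=blue | the second chip drawn is blue) = 1/57 / 3/19 = 1/9 ≈ 0.1111.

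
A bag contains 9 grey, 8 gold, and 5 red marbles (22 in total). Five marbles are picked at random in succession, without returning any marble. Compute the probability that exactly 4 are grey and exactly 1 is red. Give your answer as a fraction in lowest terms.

5/209

Unordered draws without replacement: count favorable combinations over C(22,5).
Favorable = C(9,4) · C(8,0) · C(5,1) = 630; total = C(22,5) = 26334.
P = 630/26334 = 5/209 ≈ 0.0239.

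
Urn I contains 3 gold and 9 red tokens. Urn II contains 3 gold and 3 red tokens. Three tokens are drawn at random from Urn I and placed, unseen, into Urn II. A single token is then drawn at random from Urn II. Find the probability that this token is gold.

Condition on how many of the transferred tokens are gold (from Urn I: 3 gold of 12; then Urn II has 9 total).
  0 gold: C(3,0)C(9,3)/C(12,3) = 21/55; then P = 3/9
  1 gold: C(3,1)C(9,2)/C(12,3) = 27/55; then P = 4/9
  2 gold: C(3,2)C(9,1)/C(12,3) = 27/220; then P = 5/9
  3 gold: C(3,3)C(9,0)/C(12,3) = 1/220; then P = 6/9
P(gold from Urn II) = 5/12 ≈ 0.4167.

5/12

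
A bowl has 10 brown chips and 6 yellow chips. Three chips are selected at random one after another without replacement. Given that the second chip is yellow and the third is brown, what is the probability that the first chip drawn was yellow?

P(first=yellow and the second chip is yellow and the third is brown) = (6/16)·(5/15)·(10/14) = 5/56.
P(E) = Σ over first color = 9/56 + 5/56 = 1/4.
By Bayes, P(first=yellow | E) = 5/56 / 1/4 = 5/14 ≈ 0.3571.

5/14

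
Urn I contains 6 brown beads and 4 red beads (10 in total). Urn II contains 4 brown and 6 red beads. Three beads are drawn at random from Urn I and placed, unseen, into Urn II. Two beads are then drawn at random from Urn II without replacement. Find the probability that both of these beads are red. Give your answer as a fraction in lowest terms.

113/390

Condition on how many of the transferred beads are red (from Urn I: 4 red of 10; then Urn II has 13 total).
  0 red: C(4,0)C(6,3)/C(10,3) = 1/6; then P = C(6,2)/C(13,2) = 5/26
  1 red: C(4,1)C(6,2)/C(10,3) = 1/2; then P = C(7,2)/C(13,2) = 7/26
  2 red: C(4,2)C(6,1)/C(10,3) = 3/10; then P = C(8,2)/C(13,2) = 14/39
  3 red: C(4,3)C(6,0)/C(10,3) = 1/30; then P = C(9,2)/C(13,2) = 6/13
P(both red) = 113/390 ≈ 0.2897.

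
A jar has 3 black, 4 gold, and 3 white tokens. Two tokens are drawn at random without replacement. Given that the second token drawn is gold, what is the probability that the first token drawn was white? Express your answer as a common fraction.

1/3

P(first=white and the second token drawn is gold) = (3/10)·(4/9) = 2/15.
P(the second token drawn is gold) = Σ over first color = 2/15 + 2/15 + 2/15 = 2/5.
By Bayes, P(first=white | the second token drawn is gold) = 2/15 / 2/5 = 1/3 ≈ 0.3333.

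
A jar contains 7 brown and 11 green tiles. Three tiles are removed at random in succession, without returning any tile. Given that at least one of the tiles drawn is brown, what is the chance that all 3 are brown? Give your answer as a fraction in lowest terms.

5/93

P(all 3 brown) = C(7,3)/C(18,3) = 35/816; P(at least one brown) = 1 − C(11,3)/C(18,3) = 217/272.
Since 'all 3 brown' ⊆ 'at least one brown', P(all 3 | at least one) = 35/816 / 217/272 = 5/93 ≈ 0.0538.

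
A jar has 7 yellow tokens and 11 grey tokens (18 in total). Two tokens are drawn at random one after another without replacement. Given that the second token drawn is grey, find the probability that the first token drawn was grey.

10/17

P(first=grey and the second token drawn is grey) = (11/18)·(10/17) = 55/153.
P(the second token drawn is grey) = Σ over first color = 77/306 + 55/153 = 11/18.
By Bayes, P(first=grey | the second token drawn is grey) = 55/153 / 11/18 = 10/17 ≈ 0.5882.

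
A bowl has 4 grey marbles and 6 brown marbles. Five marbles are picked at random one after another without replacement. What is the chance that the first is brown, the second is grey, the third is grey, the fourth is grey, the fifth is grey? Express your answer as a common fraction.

1/210

Multiply the conditional probability of each draw in order, without replacement, so each draw removes one from its color and from the total.
P = (6/10) · (4/9) · (3/8) · (2/7) · (1/6) = 1/210 ≈ 0.0048.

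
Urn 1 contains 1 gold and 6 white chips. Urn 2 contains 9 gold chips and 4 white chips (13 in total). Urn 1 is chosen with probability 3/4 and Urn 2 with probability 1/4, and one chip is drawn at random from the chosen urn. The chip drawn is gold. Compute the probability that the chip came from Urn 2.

21/34

P(gold | Urn 1) = 1/7; P(gold | Urn 2) = 9/13.
P(gold) = 3/4·1/7 + 1/4·9/13 = 51/182.
By Bayes' rule, P(Urn 2 | gold) = 9/52 / 51/182 = 21/34 ≈ 0.6176.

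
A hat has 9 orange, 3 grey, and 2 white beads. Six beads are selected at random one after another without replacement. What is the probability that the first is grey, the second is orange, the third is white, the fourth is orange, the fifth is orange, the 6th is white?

1/715

Multiply the conditional probability of each draw in order, without replacement, so each draw removes one from its color and from the total.
P = (3/14) · (9/13) · (2/12) · (8/11) · (7/10) · (1/9) = 1/715 ≈ 0.0014.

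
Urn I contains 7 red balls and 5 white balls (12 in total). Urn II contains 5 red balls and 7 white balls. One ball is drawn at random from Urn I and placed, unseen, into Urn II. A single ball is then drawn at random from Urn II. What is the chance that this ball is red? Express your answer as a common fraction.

67/156

Condition on how many of the transferred balls are red (from Urn I: 7 red of 12; then Urn II has 13 total).
  0 red: C(7,0)C(5,1)/C(12,1) = 5/12; then P = 5/13
  1 red: C(7,1)C(5,0)/C(12,1) = 7/12; then P = 6/13
P(red from Urn II) = 67/156 ≈ 0.4295.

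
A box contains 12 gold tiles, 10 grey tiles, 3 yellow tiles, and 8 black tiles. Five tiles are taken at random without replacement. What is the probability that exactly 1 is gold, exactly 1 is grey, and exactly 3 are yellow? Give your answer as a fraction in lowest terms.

Unordered draws without replacement: count favorable combinations over C(33,5).
Favorable = C(12,1) · C(10,1) · C(3,3) · C(8,0) = 120; total = C(33,5) = 237336.
P = 120/237336 = 5/9889 ≈ 0.0005.

5/9889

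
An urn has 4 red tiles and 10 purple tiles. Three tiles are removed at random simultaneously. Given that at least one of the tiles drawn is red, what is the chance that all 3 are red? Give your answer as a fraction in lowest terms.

P(all 3 red) = C(4,3)/C(14,3) = 1/91; P(at least one red) = 1 − C(10,3)/C(14,3) = 61/91.
Since 'all 3 red' ⊆ 'at least one red', P(all 3 | at least one) = 1/91 / 61/91 = 1/61 ≈ 0.0164.

1/61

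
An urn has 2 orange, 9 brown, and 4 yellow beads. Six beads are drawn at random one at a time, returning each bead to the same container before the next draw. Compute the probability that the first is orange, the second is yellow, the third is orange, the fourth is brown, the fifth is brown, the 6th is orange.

32/140625

Multiply the conditional probability of each draw in order, with replacement (the composition resets each draw).
P = (2/15) · (4/15) · (2/15) · (9/15) · (9/15) · (2/15) = 32/140625 ≈ 0.0002.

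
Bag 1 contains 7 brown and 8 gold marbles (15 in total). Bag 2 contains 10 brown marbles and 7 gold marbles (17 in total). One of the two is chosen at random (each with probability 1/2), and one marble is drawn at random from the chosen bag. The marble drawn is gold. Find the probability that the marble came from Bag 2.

P(gold | Bag 1) = 8/15; P(gold | Bag 2) = 7/17.
P(gold) = 1/2·8/15 + 1/2·7/17 = 241/510.
By Bayes' rule, P(Bag 2 | gold) = 7/34 / 241/510 = 105/241 ≈ 0.4357.

105/241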